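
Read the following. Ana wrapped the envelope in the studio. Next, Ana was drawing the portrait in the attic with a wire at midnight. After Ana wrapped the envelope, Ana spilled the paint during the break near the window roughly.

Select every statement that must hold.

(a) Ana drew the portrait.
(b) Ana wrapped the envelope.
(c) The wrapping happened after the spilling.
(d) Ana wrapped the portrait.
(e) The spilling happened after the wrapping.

(b), (e)

(a) Not entailed — 'was drawing' is progressive on an accomplishment; it does not entail the completed 'drew'.
(b) Entailed — every conjunct here is already in the original wrapping event.
(c) Not entailed — the narrative places the wrapping before the spilling, not after.
(d) Not entailed — Ana wrapped the envelope, not the portrait; the portrait belongs to the drawing event.
(e) Entailed — the narrative places the wrapping before the spilling.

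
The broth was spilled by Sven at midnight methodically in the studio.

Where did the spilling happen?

'in the studio' marks the location of the spilling event.

in the studio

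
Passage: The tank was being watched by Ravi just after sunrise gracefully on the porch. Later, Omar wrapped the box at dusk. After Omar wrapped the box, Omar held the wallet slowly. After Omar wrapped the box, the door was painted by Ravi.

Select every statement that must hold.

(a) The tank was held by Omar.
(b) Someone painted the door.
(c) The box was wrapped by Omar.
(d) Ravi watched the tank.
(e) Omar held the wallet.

(b), (c), (d), (e)

(a) Not entailed — Omar held the wallet, not the tank; the tank belongs to the watching event.
(b) Entailed — the original entails any weakening of itself; this just generalizes the agent.
(c) Entailed — every conjunct here is already in the original wrapping event.
(d) Entailed — 'watch' is an activity; 'was watching' entails that some watching happened, so 'watched' holds.
(e) Entailed — this follows by dropping conjuncts from the holding event's description.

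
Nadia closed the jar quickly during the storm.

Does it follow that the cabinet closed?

no

Nothing is said about any cabinet; only the jar is affected.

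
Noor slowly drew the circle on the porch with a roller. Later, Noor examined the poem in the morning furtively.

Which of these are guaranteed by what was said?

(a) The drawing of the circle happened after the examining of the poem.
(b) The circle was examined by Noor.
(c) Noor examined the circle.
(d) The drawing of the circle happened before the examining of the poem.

(a) Not entailed — the narrative places the drawing before the examining, not after.
(b) Not entailed — Noor examined the poem, not the circle; the circle belongs to the drawing event.
(c) Not entailed — Noor examined the poem, not the circle; the circle belongs to the drawing event.
(d) Entailed — the narrative places the drawing before the examining.

(d)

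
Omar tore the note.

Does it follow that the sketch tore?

no

Nothing is said about any sketch; only the note is affected.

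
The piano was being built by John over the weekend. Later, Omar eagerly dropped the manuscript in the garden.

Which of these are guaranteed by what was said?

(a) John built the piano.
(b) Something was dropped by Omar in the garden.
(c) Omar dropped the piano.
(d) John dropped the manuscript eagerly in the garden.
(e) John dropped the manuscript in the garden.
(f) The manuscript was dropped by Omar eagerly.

(a) Not entailed — 'was building' is progressive on an accomplishment; it does not entail the completed 'built'.
(b) Entailed — dropping 'eagerly' and generalizing the patient leaves a sub-description the original still satisfies.
(c) Not entailed — Omar dropped the manuscript, not the piano; the piano belongs to the building event.
(d) Not entailed — the passage has Omar dropping the manuscript, not John.
(e) Not entailed — the passage has Omar dropping the manuscript, not John.
(f) Entailed — the original entails any weakening of itself; this just drops 'in the garden'.

(b), (f)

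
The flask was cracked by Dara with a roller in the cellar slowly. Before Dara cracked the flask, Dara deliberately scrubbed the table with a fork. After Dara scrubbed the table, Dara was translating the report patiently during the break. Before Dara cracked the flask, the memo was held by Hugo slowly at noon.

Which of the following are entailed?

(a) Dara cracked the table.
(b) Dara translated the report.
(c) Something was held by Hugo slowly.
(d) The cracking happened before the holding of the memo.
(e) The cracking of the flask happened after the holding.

(a) Not entailed — Dara cracked the flask, not the table; the table belongs to the scrubbing event.
(b) Not entailed — 'was translating' is progressive on an accomplishment; it does not entail the completed 'translated'.
(c) Entailed — every conjunct here is already in the original holding event.
(d) Not entailed — the narrative places the holding before the cracking, not after.
(e) Entailed — the narrative places the holding before the cracking.

(c), (e)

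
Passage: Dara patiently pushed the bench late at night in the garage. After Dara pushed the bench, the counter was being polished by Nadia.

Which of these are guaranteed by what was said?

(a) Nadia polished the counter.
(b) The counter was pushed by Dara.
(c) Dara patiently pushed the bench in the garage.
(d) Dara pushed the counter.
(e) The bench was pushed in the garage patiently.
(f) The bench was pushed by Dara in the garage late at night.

(a), (c), (e), (f)

(a) Entailed — 'polish' is an activity; 'was polishing' entails that some polishing happened, so 'polished' holds.
(b) Not entailed — Dara pushed the bench, not the counter; the counter belongs to the polishing event.
(c) Entailed — this follows by dropping conjuncts from the pushing event's description.
(d) Not entailed — Dara pushed the bench, not the counter; the counter belongs to the polishing event.
(e) Entailed — every conjunct here is already in the original pushing event.
(f) Entailed — every conjunct here is already in the original pushing event.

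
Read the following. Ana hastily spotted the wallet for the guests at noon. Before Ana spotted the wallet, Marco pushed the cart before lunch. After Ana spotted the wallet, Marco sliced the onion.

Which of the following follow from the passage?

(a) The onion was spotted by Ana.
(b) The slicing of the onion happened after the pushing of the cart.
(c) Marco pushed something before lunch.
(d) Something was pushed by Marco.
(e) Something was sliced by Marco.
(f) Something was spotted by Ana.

(b), (c), (d), (e), (f)

(a) Not entailed — Ana spotted the wallet, not the onion; the onion belongs to the slicing event.
(b) Entailed — the narrative places the pushing before the slicing.
(c) Entailed — generalizing the patient leaves a sub-description the original still satisfies.
(d) Entailed — every conjunct here is already in the original pushing event.
(e) Entailed — generalizing the patient leaves a sub-description the original still satisfies.
(f) Entailed — the original entails any weakening of itself; this just drops 'hastily', 'for the guests', 'at noon' and generalizes the patient.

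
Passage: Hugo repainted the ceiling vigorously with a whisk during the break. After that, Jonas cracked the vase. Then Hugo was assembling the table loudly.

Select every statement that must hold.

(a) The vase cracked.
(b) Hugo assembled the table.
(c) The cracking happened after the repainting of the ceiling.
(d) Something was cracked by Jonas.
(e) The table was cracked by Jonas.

(a) Entailed — 'Jonas cracked the vase' is causative; it entails the inchoative 'the vase cracked'.
(b) Not entailed — 'was assembling' is progressive on an accomplishment; it does not entail the completed 'assembled'.
(c) Entailed — the narrative places the repainting before the cracking.
(d) Entailed — every conjunct here is already in the original cracking event.
(e) Not entailed — Jonas cracked the vase, not the table; the table belongs to the assembling event.

(a), (c), (d)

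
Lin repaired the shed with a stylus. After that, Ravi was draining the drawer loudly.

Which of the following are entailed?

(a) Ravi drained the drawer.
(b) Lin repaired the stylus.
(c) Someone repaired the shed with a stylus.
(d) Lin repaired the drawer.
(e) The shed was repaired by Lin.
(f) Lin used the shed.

(c), (e)

(a) Not entailed — 'was draining' is progressive on an accomplishment; it does not entail the completed 'drained'.
(b) Not entailed — the stylus is the instrument, not what was repaired.
(c) Entailed — every conjunct here is already in the original repairing event.
(d) Not entailed — Lin repaired the shed, not the drawer; the drawer belongs to the draining event.
(e) Entailed — this follows by dropping conjuncts from the repairing event's description.
(f) Not entailed — the shed is the patient, not an instrument — Lin used a stylus.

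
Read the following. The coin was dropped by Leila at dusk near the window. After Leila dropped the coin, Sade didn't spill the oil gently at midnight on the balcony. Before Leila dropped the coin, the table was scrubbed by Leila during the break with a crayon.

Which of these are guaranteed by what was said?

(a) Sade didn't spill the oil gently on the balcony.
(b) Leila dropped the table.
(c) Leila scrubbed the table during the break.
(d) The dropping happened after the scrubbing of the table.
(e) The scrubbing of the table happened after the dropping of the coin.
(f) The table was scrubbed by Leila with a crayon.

(c), (d), (f)

(a) Not entailed — dropping 'at midnight' under negation is not valid — the original leaves open that Sade spilled the oil some other way.
(b) Not entailed — Leila dropped the coin, not the table; the table belongs to the scrubbing event.
(c) Entailed — this follows by dropping conjuncts from the scrubbing event's description.
(d) Entailed — the narrative places the scrubbing before the dropping.
(e) Not entailed — the narrative places the scrubbing before the dropping, not after.
(f) Entailed — the original entails any weakening of itself; this just drops 'during the break'.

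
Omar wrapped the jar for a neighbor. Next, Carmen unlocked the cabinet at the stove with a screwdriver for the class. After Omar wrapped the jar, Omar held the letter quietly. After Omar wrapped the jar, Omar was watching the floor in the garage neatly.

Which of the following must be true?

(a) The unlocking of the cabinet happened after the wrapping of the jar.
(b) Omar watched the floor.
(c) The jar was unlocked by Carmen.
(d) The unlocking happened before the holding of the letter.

(a), (b)

(a) Entailed — the narrative places the wrapping before the unlocking.
(b) Entailed — 'watch' is an activity; 'was watching' entails that some watching happened, so 'watched' holds.
(c) Not entailed — Carmen unlocked the cabinet, not the jar; the jar belongs to the wrapping event.
(d) Not entailed — the narrative doesn't order the unlocking relative to the holding.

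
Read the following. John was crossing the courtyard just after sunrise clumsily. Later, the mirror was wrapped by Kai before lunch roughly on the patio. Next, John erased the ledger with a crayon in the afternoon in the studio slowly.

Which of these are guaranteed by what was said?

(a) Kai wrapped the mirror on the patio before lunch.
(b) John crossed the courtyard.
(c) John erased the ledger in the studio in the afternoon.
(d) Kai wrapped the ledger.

(a), (c)

(a) Entailed — this follows by dropping conjuncts from the wrapping event's description.
(b) Not entailed — 'was crossing' is progressive on an accomplishment; it does not entail the completed 'crossed'.
(c) Entailed — this follows by dropping conjuncts from the erasing event's description.
(d) Not entailed — Kai wrapped the mirror, not the ledger; the ledger belongs to the erasing event.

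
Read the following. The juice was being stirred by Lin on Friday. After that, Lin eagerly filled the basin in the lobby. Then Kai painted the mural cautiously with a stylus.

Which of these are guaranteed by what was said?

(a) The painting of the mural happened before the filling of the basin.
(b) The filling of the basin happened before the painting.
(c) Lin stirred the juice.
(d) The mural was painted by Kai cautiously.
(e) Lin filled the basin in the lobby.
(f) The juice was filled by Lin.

(a) Not entailed — the narrative places the filling before the painting, not after.
(b) Entailed — the narrative places the filling before the painting.
(c) Entailed — 'stir' is an activity; 'was stirring' entails that some stirring happened, so 'stirred' holds.
(d) Entailed — dropping 'with a stylus' leaves a sub-description the original still satisfies.
(e) Entailed — the original entails any weakening of itself; this just drops 'eagerly'.
(f) Not entailed — Lin filled the basin, not the juice; the juice belongs to the stirring event.

(b), (c), (d), (e)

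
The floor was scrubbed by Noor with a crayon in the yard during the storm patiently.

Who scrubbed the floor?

Noor

'Noor' marks the agent of the scrubbing event.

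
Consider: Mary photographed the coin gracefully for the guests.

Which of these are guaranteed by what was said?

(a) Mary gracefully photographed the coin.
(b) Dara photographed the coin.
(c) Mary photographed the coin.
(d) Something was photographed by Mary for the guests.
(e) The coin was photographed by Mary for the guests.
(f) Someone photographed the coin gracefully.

(a) Entailed — this follows by dropping conjuncts from the photographing event's description.
(b) Not entailed — the passage has Mary photographing the coin, not Dara.
(c) Entailed — dropping 'for the guests', 'gracefully' leaves a sub-description the original still satisfies.
(d) Entailed — dropping 'gracefully' and generalizing the patient leaves a sub-description the original still satisfies.
(e) Entailed — this follows by dropping conjuncts from the photographing event's description.
(f) Entailed — every conjunct here is already in the original photographing event.

(a), (c), (d), (e), (f)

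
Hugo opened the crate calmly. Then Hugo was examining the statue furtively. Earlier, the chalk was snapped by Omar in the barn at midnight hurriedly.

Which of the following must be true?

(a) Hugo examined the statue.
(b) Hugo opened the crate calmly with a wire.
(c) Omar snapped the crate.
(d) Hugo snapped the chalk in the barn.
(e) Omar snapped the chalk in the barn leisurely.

(a) Entailed — 'examine' is an activity; 'was examining' entails that some examining happened, so 'examined' holds.
(b) Not entailed — 'with a wire' adds information not in the original event.
(c) Not entailed — Omar snapped the chalk, not the crate; the crate belongs to the opening event.
(d) Not entailed — the passage has Omar snapping the chalk, not Hugo.
(e) Not entailed — 'leisurely' adds a manner not in (and inconsistent with) the original.

(a)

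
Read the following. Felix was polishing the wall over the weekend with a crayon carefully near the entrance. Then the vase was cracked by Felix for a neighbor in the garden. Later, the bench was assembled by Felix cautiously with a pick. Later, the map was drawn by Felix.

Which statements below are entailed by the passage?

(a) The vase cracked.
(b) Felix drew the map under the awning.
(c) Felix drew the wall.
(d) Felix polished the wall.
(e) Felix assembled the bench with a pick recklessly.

(a), (d)

(a) Entailed — 'Felix cracked the vase' is causative; it entails the inchoative 'the vase cracked'.
(b) Not entailed — 'under the awning' adds information not in the original event.
(c) Not entailed — Felix drew the map, not the wall; the wall belongs to the polishing event.
(d) Entailed — 'polish' is an activity; 'was polishing' entails that some polishing happened, so 'polished' holds.
(e) Not entailed — 'recklessly' adds a manner not in (and inconsistent with) the original.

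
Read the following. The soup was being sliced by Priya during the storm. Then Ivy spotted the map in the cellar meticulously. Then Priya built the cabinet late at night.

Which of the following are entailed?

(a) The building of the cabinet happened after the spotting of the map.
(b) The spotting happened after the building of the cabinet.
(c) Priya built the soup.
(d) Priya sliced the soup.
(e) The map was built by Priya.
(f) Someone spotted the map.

(a), (f)

(a) Entailed — the narrative places the spotting before the building.
(b) Not entailed — the narrative places the spotting before the building, not after.
(c) Not entailed — Priya built the cabinet, not the soup; the soup belongs to the slicing event.
(d) Not entailed — 'was slicing' is progressive on an accomplishment; it does not entail the completed 'sliced'.
(e) Not entailed — Priya built the cabinet, not the map; the map belongs to the spotting event.
(f) Entailed — the original entails any weakening of itself; this just drops 'meticulously', 'in the cellar' and generalizes the agent.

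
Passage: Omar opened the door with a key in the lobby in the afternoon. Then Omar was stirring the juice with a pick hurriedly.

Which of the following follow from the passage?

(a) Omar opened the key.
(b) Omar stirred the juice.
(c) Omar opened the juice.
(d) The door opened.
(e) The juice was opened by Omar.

(b), (d)

(a) Not entailed — the key is the instrument, not what was opened.
(b) Entailed — 'stir' is an activity; 'was stirring' entails that some stirring happened, so 'stirred' holds.
(c) Not entailed — Omar opened the door, not the juice; the juice belongs to the stirring event.
(d) Entailed — 'Omar opened the door' is causative; it entails the inchoative 'the door opened'.
(e) Not entailed — Omar opened the door, not the juice; the juice belongs to the stirring event.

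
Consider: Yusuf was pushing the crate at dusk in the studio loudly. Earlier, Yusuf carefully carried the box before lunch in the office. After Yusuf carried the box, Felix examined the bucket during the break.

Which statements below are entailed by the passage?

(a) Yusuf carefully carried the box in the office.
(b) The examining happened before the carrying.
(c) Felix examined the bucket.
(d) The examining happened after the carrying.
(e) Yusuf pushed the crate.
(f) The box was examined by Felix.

(a) Entailed — the original entails any weakening of itself; this just drops 'before lunch'.
(b) Not entailed — the narrative places the carrying before the examining, not after.
(c) Entailed — every conjunct here is already in the original examining event.
(d) Entailed — the narrative places the carrying before the examining.
(e) Entailed — 'push' is an activity; 'was pushing' entails that some pushing happened, so 'pushed' holds.
(f) Not entailed — Felix examined the bucket, not the box; the box belongs to the carrying event.

(a), (c), (d), (e)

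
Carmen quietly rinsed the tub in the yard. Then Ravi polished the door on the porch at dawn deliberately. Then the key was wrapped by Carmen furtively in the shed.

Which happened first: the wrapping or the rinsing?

The connectives place the rinsing before the wrapping.

the rinsing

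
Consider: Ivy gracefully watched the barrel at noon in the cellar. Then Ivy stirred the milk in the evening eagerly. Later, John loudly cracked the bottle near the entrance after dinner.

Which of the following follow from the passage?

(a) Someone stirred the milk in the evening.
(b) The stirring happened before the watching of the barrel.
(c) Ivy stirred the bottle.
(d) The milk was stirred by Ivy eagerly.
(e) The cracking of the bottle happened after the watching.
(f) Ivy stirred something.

(a) Entailed — this follows by dropping conjuncts from the stirring event's description.
(b) Not entailed — the narrative places the watching before the stirring, not after.
(c) Not entailed — Ivy stirred the milk, not the bottle; the bottle belongs to the cracking event.
(d) Entailed — this follows by dropping conjuncts from the stirring event's description.
(e) Entailed — the narrative places the watching before the cracking.
(f) Entailed — this follows by dropping conjuncts from the stirring event's description.

(a), (d), (e), (f)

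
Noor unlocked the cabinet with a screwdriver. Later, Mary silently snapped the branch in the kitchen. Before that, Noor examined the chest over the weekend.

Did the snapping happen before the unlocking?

The narrative orders the unlocking before the snapping.

no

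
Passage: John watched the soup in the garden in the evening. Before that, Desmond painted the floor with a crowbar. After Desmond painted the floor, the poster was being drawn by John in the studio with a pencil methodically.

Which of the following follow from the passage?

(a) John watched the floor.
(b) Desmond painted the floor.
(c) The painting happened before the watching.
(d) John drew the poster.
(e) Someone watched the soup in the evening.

(b), (c), (e)

(a) Not entailed — John watched the soup, not the floor; the floor belongs to the painting event.
(b) Entailed — this follows by dropping conjuncts from the painting event's description.
(c) Entailed — the narrative places the painting before the watching.
(d) Not entailed — 'was drawing' is progressive on an accomplishment; it does not entail the completed 'drew'.
(e) Entailed — every conjunct here is already in the original watching event.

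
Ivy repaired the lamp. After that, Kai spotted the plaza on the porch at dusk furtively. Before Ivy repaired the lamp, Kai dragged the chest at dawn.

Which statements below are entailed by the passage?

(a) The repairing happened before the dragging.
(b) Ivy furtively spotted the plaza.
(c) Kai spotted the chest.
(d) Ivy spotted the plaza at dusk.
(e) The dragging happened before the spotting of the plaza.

(a) Not entailed — the narrative places the dragging before the repairing, not after.
(b) Not entailed — the passage has Kai spotting the plaza, not Ivy.
(c) Not entailed — Kai spotted the plaza, not the chest; the chest belongs to the dragging event.
(d) Not entailed — the passage has Kai spotting the plaza, not Ivy.
(e) Entailed — the narrative places the dragging before the spotting.

(e)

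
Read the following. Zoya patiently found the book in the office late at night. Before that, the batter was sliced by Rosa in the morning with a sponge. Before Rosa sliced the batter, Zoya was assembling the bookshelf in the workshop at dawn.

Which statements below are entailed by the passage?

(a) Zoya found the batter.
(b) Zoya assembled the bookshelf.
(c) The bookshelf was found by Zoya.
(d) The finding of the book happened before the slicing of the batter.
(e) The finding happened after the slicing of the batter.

(e)

(a) Not entailed — Zoya found the book, not the batter; the batter belongs to the slicing event.
(b) Not entailed — 'was assembling' is progressive on an accomplishment; it does not entail the completed 'assembled'.
(c) Not entailed — Zoya found the book, not the bookshelf; the bookshelf belongs to the assembling event.
(d) Not entailed — the narrative places the slicing before the finding, not after.
(e) Entailed — the narrative places the slicing before the finding.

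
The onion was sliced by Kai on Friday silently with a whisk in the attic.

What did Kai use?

'with a whisk' marks the instrument of the slicing event.

a whisk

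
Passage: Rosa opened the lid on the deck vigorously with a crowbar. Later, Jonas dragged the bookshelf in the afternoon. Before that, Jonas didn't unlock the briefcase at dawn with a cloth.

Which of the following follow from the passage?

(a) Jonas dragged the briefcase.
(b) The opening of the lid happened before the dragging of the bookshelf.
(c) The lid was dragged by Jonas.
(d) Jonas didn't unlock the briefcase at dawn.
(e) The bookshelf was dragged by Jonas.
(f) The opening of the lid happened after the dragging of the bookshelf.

(a) Not entailed — Jonas dragged the bookshelf, not the briefcase; the briefcase belongs to the unlocking event.
(b) Entailed — the narrative places the opening before the dragging.
(c) Not entailed — Jonas dragged the bookshelf, not the lid; the lid belongs to the opening event.
(d) Not entailed — dropping 'with a cloth' under negation is not valid — the original leaves open that Jonas unlocked the briefcase some other way.
(e) Entailed — dropping 'in the afternoon' leaves a sub-description the original still satisfies.
(f) Not entailed — the narrative places the opening before the dragging, not after.

(b), (e)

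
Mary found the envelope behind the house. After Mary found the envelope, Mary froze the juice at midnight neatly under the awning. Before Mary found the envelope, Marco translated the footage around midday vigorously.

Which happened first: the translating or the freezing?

The connectives place the translating before the freezing.

the translating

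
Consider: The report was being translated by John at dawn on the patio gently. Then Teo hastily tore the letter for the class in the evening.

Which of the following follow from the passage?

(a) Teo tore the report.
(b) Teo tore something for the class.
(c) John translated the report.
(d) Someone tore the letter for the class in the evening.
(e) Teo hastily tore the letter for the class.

(b), (d), (e)

(a) Not entailed — Teo tore the letter, not the report; the report belongs to the translating event.
(b) Entailed — every conjunct here is already in the original tearing event.
(c) Not entailed — 'was translating' is progressive on an accomplishment; it does not entail the completed 'translated'.
(d) Entailed — this follows by dropping conjuncts from the tearing event's description.
(e) Entailed — the original entails any weakening of itself; this just drops 'in the evening'.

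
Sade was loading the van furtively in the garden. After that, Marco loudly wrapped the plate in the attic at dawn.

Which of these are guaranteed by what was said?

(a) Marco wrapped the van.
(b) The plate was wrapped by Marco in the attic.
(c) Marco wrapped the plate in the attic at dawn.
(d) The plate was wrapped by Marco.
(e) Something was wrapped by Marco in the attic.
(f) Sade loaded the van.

(a) Not entailed — Marco wrapped the plate, not the van; the van belongs to the loading event.
(b) Entailed — the original entails any weakening of itself; this just drops 'at dawn', 'loudly'.
(c) Entailed — the original entails any weakening of itself; this just drops 'loudly'.
(d) Entailed — dropping 'at dawn', 'loudly', 'in the attic' leaves a sub-description the original still satisfies.
(e) Entailed — the original entails any weakening of itself; this just drops 'at dawn', 'loudly' and generalizes the patient.
(f) Not entailed — 'was loading' is progressive on an accomplishment; it does not entail the completed 'loaded'.

(b), (c), (d), (e)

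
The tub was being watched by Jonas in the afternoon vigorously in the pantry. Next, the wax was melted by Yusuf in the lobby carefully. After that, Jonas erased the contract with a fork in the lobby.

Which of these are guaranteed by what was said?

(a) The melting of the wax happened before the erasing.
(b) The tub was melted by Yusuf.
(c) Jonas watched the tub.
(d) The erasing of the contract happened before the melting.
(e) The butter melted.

(a) Entailed — the narrative places the melting before the erasing.
(b) Not entailed — Yusuf melted the wax, not the tub; the tub belongs to the watching event.
(c) Entailed — 'watch' is an activity; 'was watching' entails that some watching happened, so 'watched' holds.
(d) Not entailed — the narrative places the melting before the erasing, not after.
(e) Not entailed — the wax is what melted, not the butter.

(a), (c)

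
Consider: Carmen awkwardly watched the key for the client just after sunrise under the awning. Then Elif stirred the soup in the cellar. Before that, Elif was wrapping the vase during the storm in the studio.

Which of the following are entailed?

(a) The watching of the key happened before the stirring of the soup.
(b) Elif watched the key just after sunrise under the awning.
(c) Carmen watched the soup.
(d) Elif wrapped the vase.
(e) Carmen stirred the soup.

(a)

(a) Entailed — the narrative places the watching before the stirring.
(b) Not entailed — the passage has Carmen watching the key, not Elif.
(c) Not entailed — Carmen watched the key, not the soup; the soup belongs to the stirring event.
(d) Not entailed — 'was wrapping' is progressive on an accomplishment; it does not entail the completed 'wrapped'.
(e) Not entailed — the passage has Elif stirring the soup, not Carmen.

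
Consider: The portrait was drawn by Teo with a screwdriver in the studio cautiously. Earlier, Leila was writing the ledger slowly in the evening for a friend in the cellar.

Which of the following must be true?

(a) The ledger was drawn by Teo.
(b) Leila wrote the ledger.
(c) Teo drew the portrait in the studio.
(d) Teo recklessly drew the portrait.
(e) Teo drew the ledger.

(c)

(a) Not entailed — Teo drew the portrait, not the ledger; the ledger belongs to the writing event.
(b) Not entailed — 'was writing' is progressive on an accomplishment; it does not entail the completed 'wrote'.
(c) Entailed — every conjunct here is already in the original drawing event.
(d) Not entailed — 'recklessly' adds a manner not in (and inconsistent with) the original.
(e) Not entailed — Teo drew the portrait, not the ledger; the ledger belongs to the writing event.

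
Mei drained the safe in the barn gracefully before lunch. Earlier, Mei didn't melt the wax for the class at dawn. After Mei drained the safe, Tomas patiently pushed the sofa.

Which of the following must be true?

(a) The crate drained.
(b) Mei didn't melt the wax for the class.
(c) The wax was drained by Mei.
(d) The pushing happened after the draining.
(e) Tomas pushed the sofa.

(d), (e)

(a) Not entailed — the safe is what drained, not the crate.
(b) Not entailed — dropping 'at dawn' under negation is not valid — the original leaves open that Mei melted the wax some other way.
(c) Not entailed — Mei drained the safe, not the wax; the wax belongs to the melting event.
(d) Entailed — the narrative places the draining before the pushing.
(e) Entailed — every conjunct here is already in the original pushing event.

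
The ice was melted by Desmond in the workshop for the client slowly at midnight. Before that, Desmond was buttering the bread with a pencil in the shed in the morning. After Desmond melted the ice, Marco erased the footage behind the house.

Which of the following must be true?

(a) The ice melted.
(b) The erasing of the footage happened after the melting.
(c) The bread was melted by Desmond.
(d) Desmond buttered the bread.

(a) Entailed — 'Desmond melted the ice' is causative; it entails the inchoative 'the ice melted'.
(b) Entailed — the narrative places the melting before the erasing.
(c) Not entailed — Desmond melted the ice, not the bread; the bread belongs to the buttering event.
(d) Not entailed — 'was buttering' is progressive on an accomplishment; it does not entail the completed 'buttered'.

(a), (b)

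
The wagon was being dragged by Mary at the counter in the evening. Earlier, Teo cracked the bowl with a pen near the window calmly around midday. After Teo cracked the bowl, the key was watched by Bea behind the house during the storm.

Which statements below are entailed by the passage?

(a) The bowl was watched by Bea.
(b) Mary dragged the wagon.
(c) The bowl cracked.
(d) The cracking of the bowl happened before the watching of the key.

(b), (c), (d)

(a) Not entailed — Bea watched the key, not the bowl; the bowl belongs to the cracking event.
(b) Entailed — 'drag' is an activity; 'was dragging' entails that some dragging happened, so 'dragged' holds.
(c) Entailed — 'Teo cracked the bowl' is causative; it entails the inchoative 'the bowl cracked'.
(d) Entailed — the narrative places the cracking before the watching.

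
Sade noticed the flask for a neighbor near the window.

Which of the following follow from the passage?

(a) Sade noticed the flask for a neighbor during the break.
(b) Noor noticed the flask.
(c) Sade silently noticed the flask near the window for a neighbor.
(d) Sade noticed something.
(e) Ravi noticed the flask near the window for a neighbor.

(a) Not entailed — 'during the break' adds information not in the original event.
(b) Not entailed — the passage has Sade noticing the flask, not Noor.
(c) Not entailed — 'silently' adds information not in the original event.
(d) Entailed — this follows by dropping conjuncts from the noticing event's description.
(e) Not entailed — the passage has Sade noticing the flask, not Ravi.

(d)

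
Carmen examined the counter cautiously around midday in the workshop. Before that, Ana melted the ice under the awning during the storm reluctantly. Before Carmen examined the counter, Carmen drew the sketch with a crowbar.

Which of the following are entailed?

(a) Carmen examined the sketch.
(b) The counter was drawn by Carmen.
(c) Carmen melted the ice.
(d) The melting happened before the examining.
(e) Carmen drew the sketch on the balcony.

(d)

(a) Not entailed — Carmen examined the counter, not the sketch; the sketch belongs to the drawing event.
(b) Not entailed — Carmen drew the sketch, not the counter; the counter belongs to the examining event.
(c) Not entailed — the passage has Ana melting the ice, not Carmen.
(d) Entailed — the narrative places the melting before the examining.
(e) Not entailed — 'on the balcony' adds information not in the original event.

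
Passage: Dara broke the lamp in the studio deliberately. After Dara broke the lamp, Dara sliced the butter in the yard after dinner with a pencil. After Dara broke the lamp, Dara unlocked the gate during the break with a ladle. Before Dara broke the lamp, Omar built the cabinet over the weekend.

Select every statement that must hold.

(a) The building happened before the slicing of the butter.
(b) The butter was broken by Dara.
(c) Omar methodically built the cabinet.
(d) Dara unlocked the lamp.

(a) Entailed — the narrative places the building before the slicing.
(b) Not entailed — Dara broke the lamp, not the butter; the butter belongs to the slicing event.
(c) Not entailed — 'methodically' adds information not in the original event.
(d) Not entailed — Dara unlocked the gate, not the lamp; the lamp belongs to the breaking event.

(a)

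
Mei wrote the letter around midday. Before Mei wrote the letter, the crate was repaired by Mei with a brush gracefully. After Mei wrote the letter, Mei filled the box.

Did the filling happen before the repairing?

no

The narrative orders the repairing before the filling.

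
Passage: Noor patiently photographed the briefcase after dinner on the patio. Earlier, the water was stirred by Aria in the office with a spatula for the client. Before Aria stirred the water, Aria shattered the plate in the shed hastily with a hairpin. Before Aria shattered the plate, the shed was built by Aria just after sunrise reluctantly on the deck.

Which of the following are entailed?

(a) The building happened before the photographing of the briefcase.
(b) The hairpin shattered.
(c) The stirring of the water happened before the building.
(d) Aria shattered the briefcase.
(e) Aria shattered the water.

(a) Entailed — the narrative places the building before the photographing.
(b) Not entailed — the plate is what shattered, not the hairpin.
(c) Not entailed — the narrative places the building before the stirring, not after.
(d) Not entailed — Aria shattered the plate, not the briefcase; the briefcase belongs to the photographing event.
(e) Not entailed — Aria shattered the plate, not the water; the water belongs to the stirring event.

(a)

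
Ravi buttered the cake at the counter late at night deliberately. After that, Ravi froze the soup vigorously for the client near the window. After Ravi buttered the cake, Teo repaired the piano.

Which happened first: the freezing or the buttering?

The connectives place the buttering before the freezing.

the buttering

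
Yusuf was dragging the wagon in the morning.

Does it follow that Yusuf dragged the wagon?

'drag' is atelic; if Yusuf was dragging the wagon, then Yusuf dragged the wagon (for some time).

yes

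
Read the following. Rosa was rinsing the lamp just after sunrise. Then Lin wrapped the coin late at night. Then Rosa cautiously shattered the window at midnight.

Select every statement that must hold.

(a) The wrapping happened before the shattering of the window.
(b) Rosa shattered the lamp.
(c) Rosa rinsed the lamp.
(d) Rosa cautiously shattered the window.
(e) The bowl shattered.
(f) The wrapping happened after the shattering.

(a) Entailed — the narrative places the wrapping before the shattering.
(b) Not entailed — Rosa shattered the window, not the lamp; the lamp belongs to the rinsing event.
(c) Entailed — 'rinse' is an activity; 'was rinsing' entails that some rinsing happened, so 'rinsed' holds.
(d) Entailed — this follows by dropping conjuncts from the shattering event's description.
(e) Not entailed — the window is what shattered, not the bowl.
(f) Not entailed — the narrative places the wrapping before the shattering, not after.

(a), (c), (d)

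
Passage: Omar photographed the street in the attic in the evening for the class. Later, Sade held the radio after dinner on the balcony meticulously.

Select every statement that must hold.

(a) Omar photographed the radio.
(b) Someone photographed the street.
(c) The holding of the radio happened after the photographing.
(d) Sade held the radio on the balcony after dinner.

(b), (c), (d)

(a) Not entailed — Omar photographed the street, not the radio; the radio belongs to the holding event.
(b) Entailed — this follows by dropping conjuncts from the photographing event's description.
(c) Entailed — the narrative places the photographing before the holding.
(d) Entailed — every conjunct here is already in the original holding event.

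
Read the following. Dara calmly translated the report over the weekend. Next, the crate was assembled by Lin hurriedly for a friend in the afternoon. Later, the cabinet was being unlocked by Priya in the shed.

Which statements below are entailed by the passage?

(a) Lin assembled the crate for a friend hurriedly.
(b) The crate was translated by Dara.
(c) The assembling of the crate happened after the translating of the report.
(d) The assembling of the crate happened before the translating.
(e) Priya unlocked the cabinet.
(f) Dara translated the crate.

(a), (c)

(a) Entailed — every conjunct here is already in the original assembling event.
(b) Not entailed — Dara translated the report, not the crate; the crate belongs to the assembling event.
(c) Entailed — the narrative places the translating before the assembling.
(d) Not entailed — the narrative places the translating before the assembling, not after.
(e) Not entailed — 'was unlocking' is progressive on an accomplishment; it does not entail the completed 'unlocked'.
(f) Not entailed — Dara translated the report, not the crate; the crate belongs to the assembling event.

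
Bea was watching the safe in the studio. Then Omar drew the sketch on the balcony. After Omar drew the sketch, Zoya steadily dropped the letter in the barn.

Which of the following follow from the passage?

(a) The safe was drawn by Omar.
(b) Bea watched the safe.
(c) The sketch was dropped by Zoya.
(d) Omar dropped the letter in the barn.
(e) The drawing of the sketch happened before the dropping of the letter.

(b), (e)

(a) Not entailed — Omar drew the sketch, not the safe; the safe belongs to the watching event.
(b) Entailed — 'watch' is an activity; 'was watching' entails that some watching happened, so 'watched' holds.
(c) Not entailed — Zoya dropped the letter, not the sketch; the sketch belongs to the drawing event.
(d) Not entailed — the passage has Zoya dropping the letter, not Omar.
(e) Entailed — the narrative places the drawing before the dropping.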